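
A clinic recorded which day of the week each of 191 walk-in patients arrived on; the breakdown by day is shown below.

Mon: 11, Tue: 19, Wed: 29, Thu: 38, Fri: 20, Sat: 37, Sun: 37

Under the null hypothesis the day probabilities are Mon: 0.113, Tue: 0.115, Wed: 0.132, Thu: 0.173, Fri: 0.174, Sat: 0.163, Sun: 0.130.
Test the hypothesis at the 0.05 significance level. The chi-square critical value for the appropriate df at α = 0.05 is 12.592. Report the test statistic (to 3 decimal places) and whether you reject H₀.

Expected counts E_i = n·p_i: 191×0.113 = 21.583, 191×0.115 = 21.965, 191×0.132 = 25.212, 191×0.173 = 33.043, 191×0.174 = 33.234, 191×0.163 = 31.133, 191×0.130 = 24.83.
cat         O        E   (O−E)²/E
Mon        11   21.583     5.1893
Tue        19   21.965     0.4002
Wed        29   25.212     0.5691
Thu        38   33.043     0.7436
Fri        20   33.234     5.2699
Sat        37   31.133     1.1056
Sun        37    24.83     5.9649
Sum = 19.243
df = 6. Since 19.243 > 12.592, we reject H₀.

19.243; reject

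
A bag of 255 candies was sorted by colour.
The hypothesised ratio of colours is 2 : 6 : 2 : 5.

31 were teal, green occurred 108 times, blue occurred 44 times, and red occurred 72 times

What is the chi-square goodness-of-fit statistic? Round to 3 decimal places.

Ratio total = 15. Expected counts: 255×2/15 = 34, 255×6/15 = 102, 255×2/15 = 34, 255×5/15 = 85.
cat         O        E   (O−E)²/E
teal       31       34     0.2647
green     108      102     0.3529
blue       44       34     2.9412
red        72       85     1.9882
Sum = 5.547

5.547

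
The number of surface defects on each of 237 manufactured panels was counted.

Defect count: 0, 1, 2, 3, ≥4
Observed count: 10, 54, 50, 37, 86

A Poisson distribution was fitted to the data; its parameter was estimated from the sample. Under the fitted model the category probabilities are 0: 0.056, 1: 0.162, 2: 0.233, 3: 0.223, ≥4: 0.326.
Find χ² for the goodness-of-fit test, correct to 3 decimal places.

13.386

Expected counts E_i = n·p_i: 237×0.056 = 13.272, 237×0.162 = 38.394, 237×0.233 = 55.221, 237×0.223 = 52.851, 237×0.326 = 77.262.
cat         O        E   (O−E)²/E
0          10   13.272     0.8067
1          54   38.394     6.3434
2          50   55.221     0.4936
3          37   52.851     4.7540
≥4         86   77.262     0.9882
Sum = 13.386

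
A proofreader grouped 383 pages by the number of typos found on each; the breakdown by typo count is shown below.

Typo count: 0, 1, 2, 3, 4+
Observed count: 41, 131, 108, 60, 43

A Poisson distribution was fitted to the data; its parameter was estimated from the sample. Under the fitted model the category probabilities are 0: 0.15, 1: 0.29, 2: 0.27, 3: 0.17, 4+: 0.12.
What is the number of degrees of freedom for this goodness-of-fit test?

There are k = 5 categories and 1 parameter estimated from the data, so df = 5 − 1 − 1 = 3.

3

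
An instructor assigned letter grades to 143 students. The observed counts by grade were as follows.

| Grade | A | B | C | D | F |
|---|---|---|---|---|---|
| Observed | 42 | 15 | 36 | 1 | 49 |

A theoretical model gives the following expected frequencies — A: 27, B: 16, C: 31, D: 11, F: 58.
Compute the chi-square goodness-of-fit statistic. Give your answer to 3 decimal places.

χ² = (42−27)²/27 + (15−16)²/16 + (36−31)²/31 + (1−11)²/11 + (49−58)²/58
   = 8.3333 + 0.0625 + 0.8065 + 9.0909 + 1.3966
Sum = 19.690

19.690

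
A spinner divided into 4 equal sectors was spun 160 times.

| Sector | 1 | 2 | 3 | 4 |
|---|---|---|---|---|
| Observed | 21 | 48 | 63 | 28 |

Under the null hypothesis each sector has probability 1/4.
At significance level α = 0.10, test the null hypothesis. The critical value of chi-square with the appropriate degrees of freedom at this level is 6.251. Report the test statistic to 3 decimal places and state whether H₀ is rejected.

27.450; reject

Expected count for each of the 4 categories: 160/4 = 40.
χ² = (21−40)²/40 + (48−40)²/40 + (63−40)²/40 + (28−40)²/40
   = 9.0250 + 1.6000 + 13.2250 + 3.6000
Sum = 27.450
df = 3. Since 27.450 > 6.251, we reject H₀.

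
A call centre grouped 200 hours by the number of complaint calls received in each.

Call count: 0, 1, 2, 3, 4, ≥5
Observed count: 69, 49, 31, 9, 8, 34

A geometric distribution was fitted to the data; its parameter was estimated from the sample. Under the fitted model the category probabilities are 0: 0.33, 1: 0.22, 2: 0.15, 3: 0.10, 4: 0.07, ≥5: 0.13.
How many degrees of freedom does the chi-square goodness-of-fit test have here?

4

There are k = 6 categories and 1 parameter estimated from the data, so df = 6 − 1 − 1 = 4.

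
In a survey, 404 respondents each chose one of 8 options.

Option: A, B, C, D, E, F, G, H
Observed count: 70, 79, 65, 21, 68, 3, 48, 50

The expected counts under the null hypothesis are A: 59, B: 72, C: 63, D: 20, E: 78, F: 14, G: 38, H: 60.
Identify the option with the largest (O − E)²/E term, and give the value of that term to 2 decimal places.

F, 8.64

cat         O        E   (O−E)²/E
A          70       59      2.051
B          79       72      0.681
C          65       63      0.063
D          21       20      0.050
E          68       78      1.282
F           3       14      8.643
G          48       38      2.632
H          50       60      1.667
The largest term is for F: 8.64.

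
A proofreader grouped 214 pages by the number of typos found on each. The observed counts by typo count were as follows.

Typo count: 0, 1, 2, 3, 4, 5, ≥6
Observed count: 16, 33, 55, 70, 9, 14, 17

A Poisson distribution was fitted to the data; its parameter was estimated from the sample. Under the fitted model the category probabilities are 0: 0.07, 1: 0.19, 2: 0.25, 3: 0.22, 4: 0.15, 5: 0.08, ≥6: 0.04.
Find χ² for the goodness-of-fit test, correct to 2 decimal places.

38.23

Expected counts E_i = n·p_i: 214×0.07 = 14.98, 214×0.19 = 40.66, 214×0.25 = 53.5, 214×0.22 = 47.08, 214×0.15 = 32.1, 214×0.08 = 17.12, 214×0.04 = 8.56.
χ² = (16−14.98)²/14.98 + (33−40.66)²/40.66 + (55−53.5)²/53.5 + (70−47.08)²/47.08 + (9−32.1)²/32.1 + (14−17.12)²/17.12 + (17−8.56)²/8.56
   = 0.069 + 1.443 + 0.042 + 11.158 + 16.623 + 0.569 + 8.322
Sum = 38.23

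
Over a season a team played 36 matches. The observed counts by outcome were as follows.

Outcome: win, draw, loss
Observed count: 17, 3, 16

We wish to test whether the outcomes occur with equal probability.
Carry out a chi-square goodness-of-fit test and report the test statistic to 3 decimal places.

Under H₀ each category has probability 1/3, so each expected count is 36/3 = 12.
win: (17 − 12)²/12 = 25/12 = 2.0833
draw: (3 − 12)²/12 = 81/12 = 6.7500
loss: (16 − 12)²/12 = 16/12 = 1.3333
Sum = 10.167

10.167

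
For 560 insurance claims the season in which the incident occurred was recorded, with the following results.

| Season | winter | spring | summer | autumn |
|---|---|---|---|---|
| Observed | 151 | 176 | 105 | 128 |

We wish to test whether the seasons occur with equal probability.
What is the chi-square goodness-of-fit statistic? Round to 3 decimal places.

Expected count for each of the 4 categories: 560/4 = 140.
cat         O        E   (O−E)²/E
winter    151      140     0.8643
spring    176      140     9.2571
summer    105      140     8.7500
autumn    128      140     1.0286
Sum = 19.900

19.900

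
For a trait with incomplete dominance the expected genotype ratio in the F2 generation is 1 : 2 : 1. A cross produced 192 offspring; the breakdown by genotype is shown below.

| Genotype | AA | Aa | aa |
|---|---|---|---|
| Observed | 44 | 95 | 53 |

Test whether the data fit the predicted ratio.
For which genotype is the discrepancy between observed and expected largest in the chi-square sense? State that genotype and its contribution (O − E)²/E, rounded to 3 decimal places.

aa, 0.521

Ratio total = 4. Expected counts: 192×1/4 = 48, 192×2/4 = 96, 192×1/4 = 48.
AA: (44 − 48)²/48 = 16/48 = 0.3333
Aa: (95 − 96)²/96 = 1/96 = 0.0104
aa: (53 − 48)²/48 = 25/48 = 0.5208
The largest term is for aa: 0.521.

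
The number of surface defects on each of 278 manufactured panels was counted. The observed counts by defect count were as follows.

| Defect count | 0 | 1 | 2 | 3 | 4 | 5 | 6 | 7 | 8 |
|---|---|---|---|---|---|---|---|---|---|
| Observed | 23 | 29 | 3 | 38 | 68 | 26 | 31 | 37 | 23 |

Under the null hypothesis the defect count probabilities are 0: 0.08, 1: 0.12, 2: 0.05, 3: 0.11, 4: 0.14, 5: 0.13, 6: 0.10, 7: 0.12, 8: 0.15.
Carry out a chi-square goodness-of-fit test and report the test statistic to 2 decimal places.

Expected counts E_i = n·p_i: 278×0.08 = 22.24, 278×0.12 = 33.36, 278×0.05 = 13.9, 278×0.11 = 30.58, 278×0.14 = 38.92, 278×0.13 = 36.14, 278×0.10 = 27.8, 278×0.12 = 33.36, 278×0.15 = 41.7.
χ² = (23−22.24)²/22.24 + (29−33.36)²/33.36 + (3−13.9)²/13.9 + (38−30.58)²/30.58 + (68−38.92)²/38.92 + (26−36.14)²/36.14 + (31−27.8)²/27.8 + (37−33.36)²/33.36 + (23−41.7)²/41.7
   = 0.026 + 0.570 + 8.547 + 1.800 + 21.728 + 2.845 + 0.368 + 0.397 + 8.386
Sum = 44.67

44.67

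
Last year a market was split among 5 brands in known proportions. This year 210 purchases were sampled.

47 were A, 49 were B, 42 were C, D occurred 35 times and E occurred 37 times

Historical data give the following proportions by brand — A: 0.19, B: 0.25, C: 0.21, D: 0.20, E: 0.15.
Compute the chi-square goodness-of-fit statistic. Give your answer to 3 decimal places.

3.724

Expected counts E_i = n·p_i: 210×0.19 = 39.9, 210×0.25 = 52.5, 210×0.21 = 44.1, 210×0.20 = 42, 210×0.15 = 31.5.
A: (47 − 39.9)²/39.9 = 50.41/39.9 = 1.2634
B: (49 − 52.5)²/52.5 = 12.25/52.5 = 0.2333
C: (42 − 44.1)²/44.1 = 4.41/44.1 = 0.1000
D: (35 − 42)²/42 = 49/42 = 1.1667
E: (37 − 31.5)²/31.5 = 30.25/31.5 = 0.9603
Sum = 3.724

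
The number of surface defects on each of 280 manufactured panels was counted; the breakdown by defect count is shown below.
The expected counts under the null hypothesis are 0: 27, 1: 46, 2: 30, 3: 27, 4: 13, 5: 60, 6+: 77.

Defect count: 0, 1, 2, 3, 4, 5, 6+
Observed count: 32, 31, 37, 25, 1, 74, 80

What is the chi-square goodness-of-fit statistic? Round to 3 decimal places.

χ² = (32−27)²/27 + (31−46)²/46 + (37−30)²/30 + (25−27)²/27 + (1−13)²/13 + (74−60)²/60 + (80−77)²/77
   = 0.9259 + 4.8913 + 1.6333 + 0.1481 + 11.0769 + 3.2667 + 0.1169
Sum = 22.059

22.059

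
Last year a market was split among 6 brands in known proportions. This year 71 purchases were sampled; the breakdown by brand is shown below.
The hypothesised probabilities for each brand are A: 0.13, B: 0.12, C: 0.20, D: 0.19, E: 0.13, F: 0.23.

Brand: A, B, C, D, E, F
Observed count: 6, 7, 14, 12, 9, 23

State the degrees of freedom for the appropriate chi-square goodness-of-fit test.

5

There are k = 6 categories and no parameters were estimated from the data, so df = 6 − 1 = 5.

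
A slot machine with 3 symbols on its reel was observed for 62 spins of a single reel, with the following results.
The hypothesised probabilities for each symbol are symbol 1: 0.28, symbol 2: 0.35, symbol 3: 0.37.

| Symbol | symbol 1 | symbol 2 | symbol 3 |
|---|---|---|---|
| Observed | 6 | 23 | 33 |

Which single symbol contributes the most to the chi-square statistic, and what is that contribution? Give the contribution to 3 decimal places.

symbol 1, 7.434

Expected counts E_i = n·p_i: 62×0.28 = 17.36, 62×0.35 = 21.7, 62×0.37 = 22.94.
symbol 1: (6 − 17.36)²/17.36 = 129.0496/17.36 = 7.4337
symbol 2: (23 − 21.7)²/21.7 = 1.69/21.7 = 0.0779
symbol 3: (33 − 22.94)²/22.94 = 101.2036/22.94 = 4.4117
The largest term is for symbol 1: 7.434.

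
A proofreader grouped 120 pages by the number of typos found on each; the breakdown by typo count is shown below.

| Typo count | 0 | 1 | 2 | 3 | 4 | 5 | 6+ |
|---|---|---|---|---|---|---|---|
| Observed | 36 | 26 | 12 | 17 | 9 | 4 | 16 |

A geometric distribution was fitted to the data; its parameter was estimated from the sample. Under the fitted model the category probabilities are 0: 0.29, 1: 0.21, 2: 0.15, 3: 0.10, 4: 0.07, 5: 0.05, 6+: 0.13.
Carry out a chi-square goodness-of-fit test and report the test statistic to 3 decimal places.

Expected counts E_i = n·p_i: 120×0.29 = 34.8, 120×0.21 = 25.2, 120×0.15 = 18, 120×0.10 = 12, 120×0.07 = 8.4, 120×0.05 = 6, 120×0.13 = 15.6.
0: (36 − 34.8)²/34.8 = 1.44/34.8 = 0.0414
1: (26 − 25.2)²/25.2 = 0.64/25.2 = 0.0254
2: (12 − 18)²/18 = 36/18 = 2.0000
3: (17 − 12)²/12 = 25/12 = 2.0833
4: (9 − 8.4)²/8.4 = 0.36/8.4 = 0.0429
5: (4 − 6)²/6 = 4/6 = 0.6667
6+: (16 − 15.6)²/15.6 = 0.16/15.6 = 0.0103
Sum = 4.870

4.870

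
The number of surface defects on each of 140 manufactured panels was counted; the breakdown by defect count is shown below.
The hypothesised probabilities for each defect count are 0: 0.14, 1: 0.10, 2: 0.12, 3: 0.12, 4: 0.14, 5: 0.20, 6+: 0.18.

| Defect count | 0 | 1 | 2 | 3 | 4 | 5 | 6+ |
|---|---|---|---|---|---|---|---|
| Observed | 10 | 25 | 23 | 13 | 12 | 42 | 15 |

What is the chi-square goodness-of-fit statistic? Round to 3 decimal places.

Expected counts E_i = n·p_i: 140×0.14 = 19.6, 140×0.10 = 14, 140×0.12 = 16.8, 140×0.12 = 16.8, 140×0.14 = 19.6, 140×0.20 = 28, 140×0.18 = 25.2.
χ² = (10−19.6)²/19.6 + (25−14)²/14 + (23−16.8)²/16.8 + (13−16.8)²/16.8 + (12−19.6)²/19.6 + (42−28)²/28 + (15−25.2)²/25.2
   = 4.7020 + 8.6429 + 2.2881 + 0.8595 + 2.9469 + 7.0000 + 4.1286
Sum = 30.568

30.568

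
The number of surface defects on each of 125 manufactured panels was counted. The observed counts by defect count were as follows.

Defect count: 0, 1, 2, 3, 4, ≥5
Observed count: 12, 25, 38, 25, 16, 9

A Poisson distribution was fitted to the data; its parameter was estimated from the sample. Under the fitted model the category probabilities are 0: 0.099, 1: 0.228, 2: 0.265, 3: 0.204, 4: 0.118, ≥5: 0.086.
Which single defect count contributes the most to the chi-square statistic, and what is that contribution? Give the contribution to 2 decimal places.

2, 0.72

Expected counts E_i = n·p_i: 125×0.099 = 12.375, 125×0.228 = 28.5, 125×0.265 = 33.125, 125×0.204 = 25.5, 125×0.118 = 14.75, 125×0.086 = 10.75.
cat         O        E   (O−E)²/E
0          12   12.375      0.011
1          25     28.5      0.430
2          38   33.125      0.717
3          25     25.5      0.010
4          16    14.75      0.106
≥5          9    10.75      0.285
The largest term is for 2: 0.72.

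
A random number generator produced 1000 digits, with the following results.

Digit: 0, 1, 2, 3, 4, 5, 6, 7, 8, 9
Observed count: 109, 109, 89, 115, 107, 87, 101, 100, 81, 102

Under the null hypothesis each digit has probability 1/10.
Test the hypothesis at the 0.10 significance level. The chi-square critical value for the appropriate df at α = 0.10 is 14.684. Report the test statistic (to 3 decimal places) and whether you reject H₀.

10.920; do not reject

Expected count for each of the 10 categories: 1000/10 = 100.
χ² = (109−100)²/100 + (109−100)²/100 + (89−100)²/100 + (115−100)²/100 + (107−100)²/100 + (87−100)²/100 + (101−100)²/100 + (100−100)²/100 + (81−100)²/100 + (102−100)²/100
   = 0.8100 + 0.8100 + 1.2100 + 2.2500 + 0.4900 + 1.6900 + 0.0100 + 0.0000 + 3.6100 + 0.0400
Sum = 10.920
df = 9. Since 10.920 < 14.684, we do not reject H₀.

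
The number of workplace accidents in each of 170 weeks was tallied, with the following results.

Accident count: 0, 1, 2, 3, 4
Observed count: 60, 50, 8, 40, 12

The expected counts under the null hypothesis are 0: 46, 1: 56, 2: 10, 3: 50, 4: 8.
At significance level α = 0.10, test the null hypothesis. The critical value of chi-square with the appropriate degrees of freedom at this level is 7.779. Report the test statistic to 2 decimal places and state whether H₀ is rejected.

χ² = (60−46)²/46 + (50−56)²/56 + (8−10)²/10 + (40−50)²/50 + (12−8)²/8
   = 4.261 + 0.643 + 0.400 + 2.000 + 2.000
Sum = 9.30
df = 4. Since 9.30 > 7.779, we reject H₀.

9.30; reject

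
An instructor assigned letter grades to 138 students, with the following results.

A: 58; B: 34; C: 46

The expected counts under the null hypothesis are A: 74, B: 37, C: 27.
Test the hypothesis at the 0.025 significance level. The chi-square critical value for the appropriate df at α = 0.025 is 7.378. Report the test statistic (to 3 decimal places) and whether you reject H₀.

17.073; reject

cat         O        E   (O−E)²/E
A          58       74     3.4595
B          34       37     0.2432
C          46       27    13.3704
Sum = 17.073
df = 2. Since 17.073 > 7.378, we reject H₀.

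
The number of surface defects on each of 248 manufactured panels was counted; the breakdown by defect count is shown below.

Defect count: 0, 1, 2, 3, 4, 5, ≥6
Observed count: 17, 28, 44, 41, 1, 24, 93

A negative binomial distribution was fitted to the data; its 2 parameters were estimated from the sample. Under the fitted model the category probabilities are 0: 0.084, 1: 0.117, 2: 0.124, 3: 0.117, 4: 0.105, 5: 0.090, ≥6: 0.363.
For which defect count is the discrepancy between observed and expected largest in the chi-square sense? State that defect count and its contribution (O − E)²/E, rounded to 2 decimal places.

4, 24.08

Expected counts E_i = n·p_i: 248×0.084 = 20.832, 248×0.117 = 29.016, 248×0.124 = 30.752, 248×0.117 = 29.016, 248×0.105 = 26.04, 248×0.090 = 22.32, 248×0.363 = 90.024.
cat         O        E   (O−E)²/E
0          17   20.832      0.705
1          28   29.016      0.036
2          44   30.752      5.707
3          41   29.016      4.950
4           1    26.04     24.078
5          24    22.32      0.126
≥6         93   90.024      0.098
The largest term is for 4: 24.08.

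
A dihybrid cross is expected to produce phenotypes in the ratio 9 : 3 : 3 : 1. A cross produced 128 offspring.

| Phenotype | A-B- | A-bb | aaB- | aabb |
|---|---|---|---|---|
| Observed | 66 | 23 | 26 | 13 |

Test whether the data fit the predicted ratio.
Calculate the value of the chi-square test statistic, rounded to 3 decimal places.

Ratio total = 16. Expected counts: 128×9/16 = 72, 128×3/16 = 24, 128×3/16 = 24, 128×1/16 = 8.
A-B-: (66 − 72)²/72 = 36/72 = 0.5000
A-bb: (23 − 24)²/24 = 1/24 = 0.0417
aaB-: (26 − 24)²/24 = 4/24 = 0.1667
aabb: (13 − 8)²/8 = 25/8 = 3.1250
Sum = 3.833

3.833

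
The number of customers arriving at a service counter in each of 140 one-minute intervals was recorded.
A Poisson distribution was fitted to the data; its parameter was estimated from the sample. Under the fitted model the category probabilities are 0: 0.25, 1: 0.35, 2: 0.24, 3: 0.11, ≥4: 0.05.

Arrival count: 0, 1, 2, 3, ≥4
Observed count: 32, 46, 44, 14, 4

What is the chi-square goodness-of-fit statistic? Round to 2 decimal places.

5.07

Expected counts E_i = n·p_i: 140×0.25 = 35, 140×0.35 = 49, 140×0.24 = 33.6, 140×0.11 = 15.4, 140×0.05 = 7.
cat         O        E   (O−E)²/E
0          32       35      0.257
1          46       49      0.184
2          44     33.6      3.219
3          14     15.4      0.127
≥4          4        7      1.286
Sum = 5.07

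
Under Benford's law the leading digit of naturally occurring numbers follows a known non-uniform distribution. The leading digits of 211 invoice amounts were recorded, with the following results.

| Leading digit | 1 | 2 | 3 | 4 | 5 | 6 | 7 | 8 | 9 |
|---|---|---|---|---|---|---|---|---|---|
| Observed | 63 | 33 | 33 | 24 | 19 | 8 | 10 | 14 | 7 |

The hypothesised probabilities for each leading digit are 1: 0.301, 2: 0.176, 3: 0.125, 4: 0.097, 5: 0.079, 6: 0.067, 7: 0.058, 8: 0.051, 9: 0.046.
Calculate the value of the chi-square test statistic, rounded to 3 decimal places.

7.867

Expected counts E_i = n·p_i: 211×0.301 = 63.511, 211×0.176 = 37.136, 211×0.125 = 26.375, 211×0.097 = 20.467, 211×0.079 = 16.669, 211×0.067 = 14.137, 211×0.058 = 12.238, 211×0.051 = 10.761, 211×0.046 = 9.706.
cat         O        E   (O−E)²/E
1          63   63.511     0.0041
2          33   37.136     0.4606
3          33   26.375     1.6641
4          24   20.467     0.6099
5          19   16.669     0.3260
6           8   14.137     2.6641
7          10   12.238     0.4093
8          14   10.761     0.9749
9           7    9.706     0.7544
Sum = 7.867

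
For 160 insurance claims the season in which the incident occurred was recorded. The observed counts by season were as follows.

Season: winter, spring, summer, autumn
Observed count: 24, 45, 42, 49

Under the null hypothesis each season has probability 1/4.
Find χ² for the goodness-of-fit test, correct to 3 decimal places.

Under H₀ each category has probability 1/4, so each expected count is 160/4 = 40.
winter: (24 − 40)²/40 = 256/40 = 6.4000
spring: (45 − 40)²/40 = 25/40 = 0.6250
summer: (42 − 40)²/40 = 4/40 = 0.1000
autumn: (49 − 40)²/40 = 81/40 = 2.0250
Sum = 9.150

9.150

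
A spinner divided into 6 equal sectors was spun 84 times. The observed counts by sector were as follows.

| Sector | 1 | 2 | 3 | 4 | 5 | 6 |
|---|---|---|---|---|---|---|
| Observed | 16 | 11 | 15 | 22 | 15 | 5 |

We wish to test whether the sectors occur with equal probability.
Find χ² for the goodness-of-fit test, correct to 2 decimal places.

11.43

Under H₀ each category has probability 1/6, so each expected count is 84/6 = 14.
χ² = (16−14)²/14 + (11−14)²/14 + (15−14)²/14 + (22−14)²/14 + (15−14)²/14 + (5−14)²/14
   = 0.286 + 0.643 + 0.071 + 4.571 + 0.071 + 5.786
Sum = 11.43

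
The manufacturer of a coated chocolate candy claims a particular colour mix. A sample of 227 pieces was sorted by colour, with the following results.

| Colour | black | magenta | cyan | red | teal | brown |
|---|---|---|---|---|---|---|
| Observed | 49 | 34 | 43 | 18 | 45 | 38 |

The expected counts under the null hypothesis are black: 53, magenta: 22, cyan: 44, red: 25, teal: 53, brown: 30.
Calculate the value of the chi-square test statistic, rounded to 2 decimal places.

χ² = (49−53)²/53 + (34−22)²/22 + (43−44)²/44 + (18−25)²/25 + (45−53)²/53 + (38−30)²/30
   = 0.302 + 6.545 + 0.023 + 1.960 + 1.208 + 2.133
Sum = 12.17

12.17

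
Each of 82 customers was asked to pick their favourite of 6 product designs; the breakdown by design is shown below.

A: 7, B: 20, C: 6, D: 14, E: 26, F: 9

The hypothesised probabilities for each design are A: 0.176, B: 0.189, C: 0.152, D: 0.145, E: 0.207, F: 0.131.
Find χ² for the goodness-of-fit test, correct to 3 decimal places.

13.944

Expected counts E_i = n·p_i: 82×0.176 = 14.432, 82×0.189 = 15.498, 82×0.152 = 12.464, 82×0.145 = 11.89, 82×0.207 = 16.974, 82×0.131 = 10.742.
A: (7 − 14.432)²/14.432 = 55.234624/14.432 = 3.8272
B: (20 − 15.498)²/15.498 = 20.268004/15.498 = 1.3078
C: (6 − 12.464)²/12.464 = 41.783296/12.464 = 3.3523
D: (14 − 11.89)²/11.89 = 4.4521/11.89 = 0.3744
E: (26 − 16.974)²/16.974 = 81.468676/16.974 = 4.7996
F: (9 − 10.742)²/10.742 = 3.034564/10.742 = 0.2825
Sum = 13.944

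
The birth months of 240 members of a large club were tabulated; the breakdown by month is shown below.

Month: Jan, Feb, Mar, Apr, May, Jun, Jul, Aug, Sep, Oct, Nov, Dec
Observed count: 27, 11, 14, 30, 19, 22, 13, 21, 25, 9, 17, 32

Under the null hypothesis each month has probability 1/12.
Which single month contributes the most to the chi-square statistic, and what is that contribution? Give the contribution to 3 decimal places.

Dec, 7.200

Under H₀ each category has probability 1/12, so each expected count is 240/12 = 20.
Jan: (27 − 20)²/20 = 49/20 = 2.4500
Feb: (11 − 20)²/20 = 81/20 = 4.0500
Mar: (14 − 20)²/20 = 36/20 = 1.8000
Apr: (30 − 20)²/20 = 100/20 = 5.0000
May: (19 − 20)²/20 = 1/20 = 0.0500
Jun: (22 − 20)²/20 = 4/20 = 0.2000
Jul: (13 − 20)²/20 = 49/20 = 2.4500
Aug: (21 − 20)²/20 = 1/20 = 0.0500
Sep: (25 − 20)²/20 = 25/20 = 1.2500
Oct: (9 − 20)²/20 = 121/20 = 6.0500
Nov: (17 − 20)²/20 = 9/20 = 0.4500
Dec: (32 − 20)²/20 = 144/20 = 7.2000
The largest term is for Dec: 7.200.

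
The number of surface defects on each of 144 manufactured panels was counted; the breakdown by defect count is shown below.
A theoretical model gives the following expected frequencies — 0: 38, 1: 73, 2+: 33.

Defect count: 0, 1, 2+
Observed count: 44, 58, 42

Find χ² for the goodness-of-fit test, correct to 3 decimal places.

6.484

χ² = (44−38)²/38 + (58−73)²/73 + (42−33)²/33
   = 0.9474 + 3.0822 + 2.4545
Sum = 6.484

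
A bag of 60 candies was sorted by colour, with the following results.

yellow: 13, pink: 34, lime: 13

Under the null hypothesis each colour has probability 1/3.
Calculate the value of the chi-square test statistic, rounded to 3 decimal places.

Expected count for each of the 3 categories: 60/3 = 20.
cat         O        E   (O−E)²/E
yellow     13       20     2.4500
pink       34       20     9.8000
lime       13       20     2.4500
Sum = 14.700

14.700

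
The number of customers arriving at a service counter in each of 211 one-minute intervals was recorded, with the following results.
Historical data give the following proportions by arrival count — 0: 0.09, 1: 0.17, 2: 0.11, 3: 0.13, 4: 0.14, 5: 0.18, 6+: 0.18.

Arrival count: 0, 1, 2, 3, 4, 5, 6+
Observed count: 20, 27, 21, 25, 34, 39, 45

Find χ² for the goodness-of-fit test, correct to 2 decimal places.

4.67

Expected counts E_i = n·p_i: 211×0.09 = 18.99, 211×0.17 = 35.87, 211×0.11 = 23.21, 211×0.13 = 27.43, 211×0.14 = 29.54, 211×0.18 = 37.98, 211×0.18 = 37.98.
χ² = (20−18.99)²/18.99 + (27−35.87)²/35.87 + (21−23.21)²/23.21 + (25−27.43)²/27.43 + (34−29.54)²/29.54 + (39−37.98)²/37.98 + (45−37.98)²/37.98
   = 0.054 + 2.193 + 0.210 + 0.215 + 0.673 + 0.027 + 1.298
Sum = 4.67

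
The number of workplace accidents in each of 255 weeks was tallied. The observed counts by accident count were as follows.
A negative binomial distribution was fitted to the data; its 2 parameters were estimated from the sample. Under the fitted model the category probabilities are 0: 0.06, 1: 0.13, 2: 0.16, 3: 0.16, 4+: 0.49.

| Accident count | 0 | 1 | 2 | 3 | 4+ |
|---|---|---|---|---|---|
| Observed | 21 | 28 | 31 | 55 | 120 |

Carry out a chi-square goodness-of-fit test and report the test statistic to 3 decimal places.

Expected counts E_i = n·p_i: 255×0.06 = 15.3, 255×0.13 = 33.15, 255×0.16 = 40.8, 255×0.16 = 40.8, 255×0.49 = 124.95.
χ² = (21−15.3)²/15.3 + (28−33.15)²/33.15 + (31−40.8)²/40.8 + (55−40.8)²/40.8 + (120−124.95)²/124.95
   = 2.1235 + 0.8001 + 2.3539 + 4.9422 + 0.1961
Sum = 10.416

10.416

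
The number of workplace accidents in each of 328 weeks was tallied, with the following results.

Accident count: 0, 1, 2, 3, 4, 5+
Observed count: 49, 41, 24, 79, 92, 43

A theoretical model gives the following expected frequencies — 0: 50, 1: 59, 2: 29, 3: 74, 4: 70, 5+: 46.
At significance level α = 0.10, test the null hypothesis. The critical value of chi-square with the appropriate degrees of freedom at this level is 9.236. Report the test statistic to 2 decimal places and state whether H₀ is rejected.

13.82; reject

cat         O        E   (O−E)²/E
0          49       50      0.020
1          41       59      5.492
2          24       29      0.862
3          79       74      0.338
4          92       70      6.914
5+         43       46      0.196
Sum = 13.82
df = 5. Since 13.82 > 9.236, we reject H₀.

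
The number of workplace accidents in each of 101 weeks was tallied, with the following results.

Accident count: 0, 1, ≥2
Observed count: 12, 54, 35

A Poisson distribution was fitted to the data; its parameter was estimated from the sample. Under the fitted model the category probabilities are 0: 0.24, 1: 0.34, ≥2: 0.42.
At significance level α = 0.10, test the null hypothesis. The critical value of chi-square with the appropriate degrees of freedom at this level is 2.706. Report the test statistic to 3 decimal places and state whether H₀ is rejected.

Expected counts E_i = n·p_i: 101×0.24 = 24.24, 101×0.34 = 34.34, 101×0.42 = 42.42.
0: (12 − 24.24)²/24.24 = 149.8176/24.24 = 6.1806
1: (54 − 34.34)²/34.34 = 386.5156/34.34 = 11.2556
≥2: (35 − 42.42)²/42.42 = 55.0564/42.42 = 1.2979
Sum = 18.734
df = 1. Since 18.734 > 2.706, we reject H₀.

18.734; reject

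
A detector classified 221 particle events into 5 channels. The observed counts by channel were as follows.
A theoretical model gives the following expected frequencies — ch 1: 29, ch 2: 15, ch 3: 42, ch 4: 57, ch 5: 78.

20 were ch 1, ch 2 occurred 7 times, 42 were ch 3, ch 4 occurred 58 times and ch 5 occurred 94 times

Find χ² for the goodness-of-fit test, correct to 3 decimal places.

10.359

ch 1: (20 − 29)²/29 = 81/29 = 2.7931
ch 2: (7 − 15)²/15 = 64/15 = 4.2667
ch 3: (42 − 42)²/42 = 0/42 = 0.0000
ch 4: (58 − 57)²/57 = 1/57 = 0.0175
ch 5: (94 − 78)²/78 = 256/78 = 3.2821
Sum = 10.359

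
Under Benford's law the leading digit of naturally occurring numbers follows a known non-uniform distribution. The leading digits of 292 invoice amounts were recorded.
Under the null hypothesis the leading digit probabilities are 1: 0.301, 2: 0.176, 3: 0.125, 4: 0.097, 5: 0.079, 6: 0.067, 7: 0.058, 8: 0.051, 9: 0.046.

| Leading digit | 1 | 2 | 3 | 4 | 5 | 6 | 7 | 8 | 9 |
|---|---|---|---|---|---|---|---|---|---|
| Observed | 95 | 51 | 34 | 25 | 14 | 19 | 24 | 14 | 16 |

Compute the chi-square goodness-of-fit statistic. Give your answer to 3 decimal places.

Expected counts E_i = n·p_i: 292×0.301 = 87.892, 292×0.176 = 51.392, 292×0.125 = 36.5, 292×0.097 = 28.324, 292×0.079 = 23.068, 292×0.067 = 19.564, 292×0.058 = 16.936, 292×0.051 = 14.892, 292×0.046 = 13.432.
1: (95 − 87.892)²/87.892 = 50.523664/87.892 = 0.5748
2: (51 − 51.392)²/51.392 = 0.153664/51.392 = 0.0030
3: (34 − 36.5)²/36.5 = 6.25/36.5 = 0.1712
4: (25 − 28.324)²/28.324 = 11.048976/28.324 = 0.3901
5: (14 − 23.068)²/23.068 = 82.228624/23.068 = 3.5646
6: (19 − 19.564)²/19.564 = 0.318096/19.564 = 0.0163
7: (24 − 16.936)²/16.936 = 49.900096/16.936 = 2.9464
8: (14 − 14.892)²/14.892 = 0.795664/14.892 = 0.0534
9: (16 − 13.432)²/13.432 = 6.594624/13.432 = 0.4910
Sum = 8.211

8.211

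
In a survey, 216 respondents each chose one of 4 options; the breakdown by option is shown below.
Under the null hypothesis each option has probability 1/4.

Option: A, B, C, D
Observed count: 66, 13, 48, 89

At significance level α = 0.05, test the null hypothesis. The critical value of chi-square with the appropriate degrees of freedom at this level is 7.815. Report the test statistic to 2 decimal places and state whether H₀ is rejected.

Under H₀ each category has probability 1/4, so each expected count is 216/4 = 54.
cat         O        E   (O−E)²/E
A          66       54      2.667
B          13       54     31.130
C          48       54      0.667
D          89       54     22.685
Sum = 57.15
df = 3. Since 57.15 > 7.815, we reject H₀.

57.15; reject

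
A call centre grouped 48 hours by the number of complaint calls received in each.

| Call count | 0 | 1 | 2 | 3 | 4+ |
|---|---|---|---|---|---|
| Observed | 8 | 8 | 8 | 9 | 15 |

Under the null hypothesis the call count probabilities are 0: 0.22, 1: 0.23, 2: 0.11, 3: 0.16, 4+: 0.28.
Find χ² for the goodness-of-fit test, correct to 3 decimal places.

Expected counts E_i = n·p_i: 48×0.22 = 10.56, 48×0.23 = 11.04, 48×0.11 = 5.28, 48×0.16 = 7.68, 48×0.28 = 13.44.
χ² = (8−10.56)²/10.56 + (8−11.04)²/11.04 + (8−5.28)²/5.28 + (9−7.68)²/7.68 + (15−13.44)²/13.44
   = 0.6206 + 0.8371 + 1.4012 + 0.2269 + 0.1811
Sum = 3.267

3.267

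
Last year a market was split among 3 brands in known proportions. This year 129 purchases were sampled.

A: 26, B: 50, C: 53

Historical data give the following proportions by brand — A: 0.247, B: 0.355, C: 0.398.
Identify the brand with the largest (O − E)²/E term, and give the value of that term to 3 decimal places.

Expected counts E_i = n·p_i: 129×0.247 = 31.863, 129×0.355 = 45.795, 129×0.398 = 51.342.
A: (26 − 31.863)²/31.863 = 34.374769/31.863 = 1.0788
B: (50 − 45.795)²/45.795 = 17.682025/45.795 = 0.3861
C: (53 − 51.342)²/51.342 = 2.748964/51.342 = 0.0535
The largest term is for A: 1.079.

A, 1.079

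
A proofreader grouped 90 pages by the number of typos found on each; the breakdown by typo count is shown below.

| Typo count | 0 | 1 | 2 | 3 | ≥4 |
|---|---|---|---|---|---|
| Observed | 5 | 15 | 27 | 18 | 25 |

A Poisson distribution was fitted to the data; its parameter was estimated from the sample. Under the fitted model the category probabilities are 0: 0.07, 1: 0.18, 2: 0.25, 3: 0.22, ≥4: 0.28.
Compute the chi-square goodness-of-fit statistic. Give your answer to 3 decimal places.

1.422

Expected counts E_i = n·p_i: 90×0.07 = 6.3, 90×0.18 = 16.2, 90×0.25 = 22.5, 90×0.22 = 19.8, 90×0.28 = 25.2.
χ² = (5−6.3)²/6.3 + (15−16.2)²/16.2 + (27−22.5)²/22.5 + (18−19.8)²/19.8 + (25−25.2)²/25.2
   = 0.2683 + 0.0889 + 0.9000 + 0.1636 + 0.0016
Sum = 1.422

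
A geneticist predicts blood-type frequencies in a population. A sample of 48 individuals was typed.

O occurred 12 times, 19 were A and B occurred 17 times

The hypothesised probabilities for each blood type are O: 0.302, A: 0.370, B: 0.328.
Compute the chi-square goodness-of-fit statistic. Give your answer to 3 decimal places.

Expected counts E_i = n·p_i: 48×0.302 = 14.496, 48×0.370 = 17.76, 48×0.328 = 15.744.
χ² = (12−14.496)²/14.496 + (19−17.76)²/17.76 + (17−15.744)²/15.744
   = 0.4298 + 0.0866 + 0.1002
Sum = 0.617

0.617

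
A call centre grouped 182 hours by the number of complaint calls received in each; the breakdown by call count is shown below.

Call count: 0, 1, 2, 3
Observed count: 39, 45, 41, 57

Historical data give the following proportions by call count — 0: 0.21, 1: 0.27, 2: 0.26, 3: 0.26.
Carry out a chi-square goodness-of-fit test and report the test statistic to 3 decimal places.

Expected counts E_i = n·p_i: 182×0.21 = 38.22, 182×0.27 = 49.14, 182×0.26 = 47.32, 182×0.26 = 47.32.
0: (39 − 38.22)²/38.22 = 0.6084/38.22 = 0.0159
1: (45 − 49.14)²/49.14 = 17.1396/49.14 = 0.3488
2: (41 − 47.32)²/47.32 = 39.9424/47.32 = 0.8441
3: (57 − 47.32)²/47.32 = 93.7024/47.32 = 1.9802
Sum = 3.189

3.189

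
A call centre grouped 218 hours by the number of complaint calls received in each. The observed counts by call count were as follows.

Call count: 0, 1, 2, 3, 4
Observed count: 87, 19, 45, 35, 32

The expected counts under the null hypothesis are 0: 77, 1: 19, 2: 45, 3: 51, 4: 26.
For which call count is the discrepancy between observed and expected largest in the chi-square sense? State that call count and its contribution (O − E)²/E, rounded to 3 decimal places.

3, 5.020

0: (87 − 77)²/77 = 100/77 = 1.2987
1: (19 − 19)²/19 = 0/19 = 0.0000
2: (45 − 45)²/45 = 0/45 = 0.0000
3: (35 − 51)²/51 = 256/51 = 5.0196
4: (32 − 26)²/26 = 36/26 = 1.3846
The largest term is for 3: 5.020.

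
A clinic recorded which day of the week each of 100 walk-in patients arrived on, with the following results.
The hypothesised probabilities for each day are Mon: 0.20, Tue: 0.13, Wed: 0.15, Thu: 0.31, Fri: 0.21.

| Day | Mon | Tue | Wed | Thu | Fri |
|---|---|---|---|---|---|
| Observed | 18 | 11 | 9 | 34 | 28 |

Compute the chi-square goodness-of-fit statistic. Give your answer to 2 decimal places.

Expected counts E_i = n·p_i: 100×0.20 = 20, 100×0.13 = 13, 100×0.15 = 15, 100×0.31 = 31, 100×0.21 = 21.
Mon: (18 − 20)²/20 = 4/20 = 0.200
Tue: (11 − 13)²/13 = 4/13 = 0.308
Wed: (9 − 15)²/15 = 36/15 = 2.400
Thu: (34 − 31)²/31 = 9/31 = 0.290
Fri: (28 − 21)²/21 = 49/21 = 2.333
Sum = 5.53

5.53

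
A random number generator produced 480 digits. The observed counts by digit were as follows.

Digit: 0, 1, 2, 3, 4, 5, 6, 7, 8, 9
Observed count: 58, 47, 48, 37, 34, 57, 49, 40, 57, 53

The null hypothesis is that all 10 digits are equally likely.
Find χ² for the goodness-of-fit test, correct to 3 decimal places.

Under H₀ each category has probability 1/10, so each expected count is 480/10 = 48.
χ² = (58−48)²/48 + (47−48)²/48 + (48−48)²/48 + (37−48)²/48 + (34−48)²/48 + (57−48)²/48 + (49−48)²/48 + (40−48)²/48 + (57−48)²/48 + (53−48)²/48
   = 2.0833 + 0.0208 + 0.0000 + 2.5208 + 4.0833 + 1.6875 + 0.0208 + 1.3333 + 1.6875 + 0.5208
Sum = 13.958

13.958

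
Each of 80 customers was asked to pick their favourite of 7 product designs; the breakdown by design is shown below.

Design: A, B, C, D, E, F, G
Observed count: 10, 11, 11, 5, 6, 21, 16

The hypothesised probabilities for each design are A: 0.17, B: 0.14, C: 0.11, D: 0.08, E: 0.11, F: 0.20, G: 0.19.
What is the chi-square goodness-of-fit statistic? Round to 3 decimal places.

4.308

Expected counts E_i = n·p_i: 80×0.17 = 13.6, 80×0.14 = 11.2, 80×0.11 = 8.8, 80×0.08 = 6.4, 80×0.11 = 8.8, 80×0.20 = 16, 80×0.19 = 15.2.
χ² = (10−13.6)²/13.6 + (11−11.2)²/11.2 + (11−8.8)²/8.8 + (5−6.4)²/6.4 + (6−8.8)²/8.8 + (21−16)²/16 + (16−15.2)²/15.2
   = 0.9529 + 0.0036 + 0.5500 + 0.3063 + 0.8909 + 1.5625 + 0.0421
Sum = 4.308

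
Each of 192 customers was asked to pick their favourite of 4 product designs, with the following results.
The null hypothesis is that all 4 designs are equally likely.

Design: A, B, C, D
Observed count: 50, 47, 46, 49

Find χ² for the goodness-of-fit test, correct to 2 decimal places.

0.21

Expected count for each of the 4 categories: 192/4 = 48.
cat         O        E   (O−E)²/E
A          50       48      0.083
B          47       48      0.021
C          46       48      0.083
D          49       48      0.021
Sum = 0.21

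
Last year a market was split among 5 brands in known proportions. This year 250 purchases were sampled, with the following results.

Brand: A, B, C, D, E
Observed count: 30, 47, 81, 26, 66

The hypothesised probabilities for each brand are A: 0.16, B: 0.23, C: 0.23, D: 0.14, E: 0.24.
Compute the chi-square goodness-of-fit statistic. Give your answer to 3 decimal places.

16.936

Expected counts E_i = n·p_i: 250×0.16 = 40, 250×0.23 = 57.5, 250×0.23 = 57.5, 250×0.14 = 35, 250×0.24 = 60.
cat         O        E   (O−E)²/E
A          30       40     2.5000
B          47     57.5     1.9174
C          81     57.5     9.6043
D          26       35     2.3143
E          66       60     0.6000
Sum = 16.936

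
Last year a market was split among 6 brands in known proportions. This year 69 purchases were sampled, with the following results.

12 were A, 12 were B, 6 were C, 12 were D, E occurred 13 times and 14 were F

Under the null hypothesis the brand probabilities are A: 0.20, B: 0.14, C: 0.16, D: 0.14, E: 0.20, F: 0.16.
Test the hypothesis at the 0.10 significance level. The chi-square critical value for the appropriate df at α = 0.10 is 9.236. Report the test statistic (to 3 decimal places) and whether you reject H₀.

Expected counts E_i = n·p_i: 69×0.20 = 13.8, 69×0.14 = 9.66, 69×0.16 = 11.04, 69×0.14 = 9.66, 69×0.20 = 13.8, 69×0.16 = 11.04.
A: (12 − 13.8)²/13.8 = 3.24/13.8 = 0.2348
B: (12 − 9.66)²/9.66 = 5.4756/9.66 = 0.5668
C: (6 − 11.04)²/11.04 = 25.4016/11.04 = 2.3009
D: (12 − 9.66)²/9.66 = 5.4756/9.66 = 0.5668
E: (13 − 13.8)²/13.8 = 0.64/13.8 = 0.0464
F: (14 − 11.04)²/11.04 = 8.7616/11.04 = 0.7936
Sum = 4.509
df = 5. Since 4.509 < 9.236, we do not reject H₀.

4.509; do not reject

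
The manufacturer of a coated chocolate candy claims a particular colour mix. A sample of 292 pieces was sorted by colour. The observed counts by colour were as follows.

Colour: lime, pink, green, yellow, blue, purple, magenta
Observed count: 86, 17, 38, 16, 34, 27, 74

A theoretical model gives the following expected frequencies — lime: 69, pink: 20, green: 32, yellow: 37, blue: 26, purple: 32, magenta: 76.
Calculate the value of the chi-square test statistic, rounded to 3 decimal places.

20.978

cat          O        E   (O−E)²/E
lime        86       69     4.1884
pink        17       20     0.4500
green       38       32     1.1250
yellow      16       37    11.9189
blue        34       26     2.4615
purple      27       32     0.7813
magenta     74       76     0.0526
Sum = 20.978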